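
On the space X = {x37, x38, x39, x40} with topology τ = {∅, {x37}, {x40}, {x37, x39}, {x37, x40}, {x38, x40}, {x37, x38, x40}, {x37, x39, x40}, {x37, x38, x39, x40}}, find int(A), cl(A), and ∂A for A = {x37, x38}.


int(A) = {x37}, cl(A) = {x37, x38, x39}, ∂A = {x38, x39}.

Closed sets in (X, τ) are complements of opens:
  closed(X, τ) = {∅, {x38}, {x39}, {x37, x39}, {x38, x39}, {x38, x40}, {x37, x38, x39}, {x38, x39, x40}, {x37, x38, x39, x40}}.
int(A) = ⋃ {U ∈ τ : U ⊆ A}. Opens contained in A: ∅, {x37}.
Taking the union of these: int(A) = {x37}.
cl(A) = ⋂ {C closed : A ⊆ C}. Closed sets containing A: {x37, x38, x39}, {x37, x38, x39, x40}.
Intersecting these: cl(A) = {x37, x38, x39}.
∂A = cl(A) ∖ int(A) = {x37, x38, x39} ∖ {x37} = {x38, x39}.


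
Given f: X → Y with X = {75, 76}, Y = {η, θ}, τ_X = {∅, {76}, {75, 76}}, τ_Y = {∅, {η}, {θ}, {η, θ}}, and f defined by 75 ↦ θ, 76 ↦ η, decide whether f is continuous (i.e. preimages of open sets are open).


f is NOT continuous.

Compute f^{-1}(U) for each U ∈ τ_Y:
  U = ∅: f^{-1}(U) = ∅ ∈ τ_X ✓.
  U = {η}: f^{-1}(U) = {76} ∈ τ_X ✓.
  U = {θ}: f^{-1}(U) = {75} ∉ τ_X ✗.
  U = {η, θ}: f^{-1}(U) = {75, 76} ∈ τ_X ✓.
Found U = {θ} with f^{-1}(U) = {75} not in τ_X. Therefore f is NOT continuous.


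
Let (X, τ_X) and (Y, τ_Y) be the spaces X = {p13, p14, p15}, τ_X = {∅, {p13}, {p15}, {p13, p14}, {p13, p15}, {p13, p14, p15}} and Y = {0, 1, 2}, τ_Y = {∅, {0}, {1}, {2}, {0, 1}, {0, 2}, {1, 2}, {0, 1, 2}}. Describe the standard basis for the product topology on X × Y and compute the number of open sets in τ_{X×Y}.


Basis B = {∅ × ∅, {p13} × {0}, {p13} × {1}, {p13} × {2}, {p15} × {0}, {p15} × {1}, {p15} × {2}, {p13} × {0, 1}, {p13} × {0, 2}, {p13, p14} × {0}, {p13, p15} × {0}, {p13} × {1, 2}, {p13, p14} × {1}, {p13, p15} × {1}, {p13, p14} × {2}, {p13, p15} × {2}, {p15} × {0, 1}, {p15} × {0, 2}, {p15} × {1, 2}, {p13} × {0, 1, 2}, {p13, p14, p15} × {0}, {p13, p14, p15} × {1}, {p13, p14, p15} × {2}, {p15} × {0, 1, 2}, {p13, p14} × {0, 1}, {p13, p15} × {0, 1}, {p13, p14} × {0, 2}, {p13, p15} × {0, 2}, {p13, p14} × {1, 2}, {p13, p15} × {1, 2}, {p13, p14} × {0, 1, 2}, {p13, p15} × {0, 1, 2}, {p13, p14, p15} × {0, 1}, {p13, p14, p15} × {0, 2}, {p13, p14, p15} × {1, 2}, {p13, p14, p15} × {0, 1, 2}}; |τ_{X×Y}| = 216.

Enumerate products U × V with U ∈ τ_X, V ∈ τ_Y (deduplicated):
  ∅ × ∅ = {} (∅)
  {p13} × {0} = {(p13,0)}
  {p13} × {1} = {(p13,1)}
  {p13} × {2} = {(p13,2)}
  {p15} × {0} = {(p15,0)}
  {p15} × {1} = {(p15,1)}
  {p15} × {2} = {(p15,2)}
  {p13} × {0, 1} = {(p13,0), (p13,1)}
  {p13} × {0, 2} = {(p13,0), (p13,2)}
  {p13, p14} × {0} = {(p13,0), (p14,0)}
  {p13, p15} × {0} = {(p13,0), (p15,0)}
  {p13} × {1, 2} = {(p13,1), (p13,2)}
  {p13, p14} × {1} = {(p13,1), (p14,1)}
  {p13, p15} × {1} = {(p13,1), (p15,1)}
  {p13, p14} × {2} = {(p13,2), (p14,2)}
  {p13, p15} × {2} = {(p13,2), (p15,2)}
  {p15} × {0, 1} = {(p15,0), (p15,1)}
  {p15} × {0, 2} = {(p15,0), (p15,2)}
  {p15} × {1, 2} = {(p15,1), (p15,2)}
  {p13} × {0, 1, 2} = {(p13,0), (p13,1), (p13,2)}
  {p13, p14, p15} × {0} = {(p13,0), (p14,0), (p15,0)}
  {p13, p14, p15} × {1} = {(p13,1), (p14,1), (p15,1)}
  {p13, p14, p15} × {2} = {(p13,2), (p14,2), (p15,2)}
  {p15} × {0, 1, 2} = {(p15,0), (p15,1), (p15,2)}
  {p13, p14} × {0, 1} = {(p13,0), (p13,1), (p14,0), (p14,1)}
  {p13, p15} × {0, 1} = {(p13,0), (p13,1), (p15,0), (p15,1)}
  {p13, p14} × {0, 2} = {(p13,0), (p13,2), (p14,0), (p14,2)}
  {p13, p15} × {0, 2} = {(p13,0), (p13,2), (p15,0), (p15,2)}
  {p13, p14} × {1, 2} = {(p13,1), (p13,2), (p14,1), (p14,2)}
  {p13, p15} × {1, 2} = {(p13,1), (p13,2), (p15,1), (p15,2)}
  {p13, p14} × {0, 1, 2} = {(p13,0), (p13,1), (p13,2), (p14,0), (p14,1), (p14,2)}
  {p13, p15} × {0, 1, 2} = {(p13,0), (p13,1), (p13,2), (p15,0), (p15,1), (p15,2)}
  {p13, p14, p15} × {0, 1} = {(p13,0), (p13,1), (p14,0), (p14,1), (p15,0), (p15,1)}
  {p13, p14, p15} × {0, 2} = {(p13,0), (p13,2), (p14,0), (p14,2), (p15,0), (p15,2)}
  {p13, p14, p15} × {1, 2} = {(p13,1), (p13,2), (p14,1), (p14,2), (p15,1), (p15,2)}
  {p13, p14, p15} × {0, 1, 2} = {(p13,0), (p13,1), (p13,2), (p14,0), (p14,1), (p14,2), (p15,0), (p15,1), (p15,2)}
These 36 distinct sets form the basis B.
Close under arbitrary unions to get τ_{X×Y}; counting gives |τ_{X×Y}| = 216.


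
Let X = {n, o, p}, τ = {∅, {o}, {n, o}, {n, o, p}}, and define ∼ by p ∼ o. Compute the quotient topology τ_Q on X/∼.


X/∼ = {[n], [o=p]}; |τ_Q| = 2.

Equivalence classes: [n], [o=p].
Quotient map π: X → X/∼ sends n ↦ [n], o ↦ [o=p], p ↦ [o=p].
For each subset V ⊆ X/∼, compute π^{-1}(V) ⊆ X and check whether π^{-1}(V) ∈ τ. V is open in τ_Q iff π^{-1}(V) ∈ τ.
  V = {}: π^{-1}(V) = ∅ ∈ τ ✓.
  V = {[n]}: π^{-1}(V) = {n} ∉ τ ✗.
  V = {[o=p]}: π^{-1}(V) = {o, p} ∉ τ ✗.
  V = {[n], [o=p]}: π^{-1}(V) = {n, o, p} ∈ τ ✓.
Open sets in the quotient: τ_Q = {{}, {[n], [o=p]}} (2 elements).


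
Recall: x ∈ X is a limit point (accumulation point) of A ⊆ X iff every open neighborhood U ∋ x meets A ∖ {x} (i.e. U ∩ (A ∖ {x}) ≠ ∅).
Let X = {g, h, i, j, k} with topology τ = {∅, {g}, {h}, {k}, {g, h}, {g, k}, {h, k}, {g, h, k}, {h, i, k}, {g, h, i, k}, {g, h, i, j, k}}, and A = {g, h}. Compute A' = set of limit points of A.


A' = {i, j}

For each x ∈ X, list the open sets U ∈ τ with x ∈ U, then check whether U ∩ (A ∖ {x}) ≠ ∅ for every such U.
  x = g: open {g} ∋ x has {g} ∩ (A ∖ {g}) = ∅, so x is NOT a limit point.
  x = h: open {h} ∋ x has {h} ∩ (A ∖ {h}) = ∅, so x is NOT a limit point.
  x = i: opens ∋ x are {h, i, k}, {g, h, i, k}, {g, h, i, j, k}; each meets A ∖ {i}, so x IS a limit point.
  x = j: opens ∋ x are {g, h, i, j, k}; each meets A ∖ {j}, so x IS a limit point.
  x = k: open {k} ∋ x has {k} ∩ (A ∖ {k}) = ∅, so x is NOT a limit point.
Collecting: A' = {i, j}.


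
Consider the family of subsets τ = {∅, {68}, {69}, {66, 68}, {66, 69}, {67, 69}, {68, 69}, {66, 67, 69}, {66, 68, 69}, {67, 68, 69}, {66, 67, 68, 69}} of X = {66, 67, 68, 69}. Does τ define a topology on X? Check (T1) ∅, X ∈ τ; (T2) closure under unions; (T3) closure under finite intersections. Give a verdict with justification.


τ is NOT a topology on X.

Axiom (T1): ∅ ∈ τ? Yes; X ∈ τ? Yes.
Axiom (T2/T3): check pairwise unions and intersections of members of τ.
Counterexample for (T3): {66, 68} ∩ {66, 69} = {66} ∉ τ. Therefore τ is NOT a topology.


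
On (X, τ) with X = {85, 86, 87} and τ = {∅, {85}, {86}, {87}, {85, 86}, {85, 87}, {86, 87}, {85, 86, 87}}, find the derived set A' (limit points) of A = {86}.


A' = ∅

For each x ∈ X, list the open sets U ∈ τ with x ∈ U, then check whether U ∩ (A ∖ {x}) ≠ ∅ for every such U.
  x = 85: open {85} ∋ x has {85} ∩ (A ∖ {85}) = ∅, so x is NOT a limit point.
  x = 86: open {86} ∋ x has {86} ∩ (A ∖ {86}) = ∅, so x is NOT a limit point.
  x = 87: open {87} ∋ x has {87} ∩ (A ∖ {87}) = ∅, so x is NOT a limit point.
Collecting: A' = ∅.


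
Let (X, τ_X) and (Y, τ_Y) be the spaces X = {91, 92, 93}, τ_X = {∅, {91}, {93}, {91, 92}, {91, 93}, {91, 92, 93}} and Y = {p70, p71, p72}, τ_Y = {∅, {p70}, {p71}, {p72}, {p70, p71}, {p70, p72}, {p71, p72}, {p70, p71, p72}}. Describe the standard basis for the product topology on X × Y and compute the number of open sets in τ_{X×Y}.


Basis B = {∅ × ∅, {91} × {p70}, {91} × {p71}, {91} × {p72}, {93} × {p70}, {93} × {p71}, {93} × {p72}, {91} × {p70, p71}, {91} × {p70, p72}, {91, 92} × {p70}, {91, 93} × {p70}, {91} × {p71, p72}, {91, 92} × {p71}, {91, 93} × {p71}, {91, 92} × {p72}, {91, 93} × {p72}, {93} × {p70, p71}, {93} × {p70, p72}, {93} × {p71, p72}, {91} × {p70, p71, p72}, {91, 92, 93} × {p70}, {91, 92, 93} × {p71}, {91, 92, 93} × {p72}, {93} × {p70, p71, p72}, {91, 92} × {p70, p71}, {91, 93} × {p70, p71}, {91, 92} × {p70, p72}, {91, 93} × {p70, p72}, {91, 92} × {p71, p72}, {91, 93} × {p71, p72}, {91, 92} × {p70, p71, p72}, {91, 93} × {p70, p71, p72}, {91, 92, 93} × {p70, p71}, {91, 92, 93} × {p70, p72}, {91, 92, 93} × {p71, p72}, {91, 92, 93} × {p70, p71, p72}}; |τ_{X×Y}| = 216.

Enumerate products U × V with U ∈ τ_X, V ∈ τ_Y (deduplicated):
  ∅ × ∅ = {} (∅)
  {91} × {p70} = {(91,p70)}
  {91} × {p71} = {(91,p71)}
  {91} × {p72} = {(91,p72)}
  {93} × {p70} = {(93,p70)}
  {93} × {p71} = {(93,p71)}
  {93} × {p72} = {(93,p72)}
  {91} × {p70, p71} = {(91,p70), (91,p71)}
  {91} × {p70, p72} = {(91,p70), (91,p72)}
  {91, 92} × {p70} = {(91,p70), (92,p70)}
  {91, 93} × {p70} = {(91,p70), (93,p70)}
  {91} × {p71, p72} = {(91,p71), (91,p72)}
  {91, 92} × {p71} = {(91,p71), (92,p71)}
  {91, 93} × {p71} = {(91,p71), (93,p71)}
  {91, 92} × {p72} = {(91,p72), (92,p72)}
  {91, 93} × {p72} = {(91,p72), (93,p72)}
  {93} × {p70, p71} = {(93,p70), (93,p71)}
  {93} × {p70, p72} = {(93,p70), (93,p72)}
  {93} × {p71, p72} = {(93,p71), (93,p72)}
  {91} × {p70, p71, p72} = {(91,p70), (91,p71), (91,p72)}
  {91, 92, 93} × {p70} = {(91,p70), (92,p70), (93,p70)}
  {91, 92, 93} × {p71} = {(91,p71), (92,p71), (93,p71)}
  {91, 92, 93} × {p72} = {(91,p72), (92,p72), (93,p72)}
  {93} × {p70, p71, p72} = {(93,p70), (93,p71), (93,p72)}
  {91, 92} × {p70, p71} = {(91,p70), (91,p71), (92,p70), (92,p71)}
  {91, 93} × {p70, p71} = {(91,p70), (91,p71), (93,p70), (93,p71)}
  {91, 92} × {p70, p72} = {(91,p70), (91,p72), (92,p70), (92,p72)}
  {91, 93} × {p70, p72} = {(91,p70), (91,p72), (93,p70), (93,p72)}
  {91, 92} × {p71, p72} = {(91,p71), (91,p72), (92,p71), (92,p72)}
  {91, 93} × {p71, p72} = {(91,p71), (91,p72), (93,p71), (93,p72)}
  {91, 92} × {p70, p71, p72} = {(91,p70), (91,p71), (91,p72), (92,p70), (92,p71), (92,p72)}
  {91, 93} × {p70, p71, p72} = {(91,p70), (91,p71), (91,p72), (93,p70), (93,p71), (93,p72)}
  {91, 92, 93} × {p70, p71} = {(91,p70), (91,p71), (92,p70), (92,p71), (93,p70), (93,p71)}
  {91, 92, 93} × {p70, p72} = {(91,p70), (91,p72), (92,p70), (92,p72), (93,p70), (93,p72)}
  {91, 92, 93} × {p71, p72} = {(91,p71), (91,p72), (92,p71), (92,p72), (93,p71), (93,p72)}
  {91, 92, 93} × {p70, p71, p72} = {(91,p70), (91,p71), (91,p72), (92,p70), (92,p71), (92,p72), (93,p70), (93,p71), (93,p72)}
These 36 distinct sets form the basis B.
Close under arbitrary unions to get τ_{X×Y}; counting gives |τ_{X×Y}| = 216.


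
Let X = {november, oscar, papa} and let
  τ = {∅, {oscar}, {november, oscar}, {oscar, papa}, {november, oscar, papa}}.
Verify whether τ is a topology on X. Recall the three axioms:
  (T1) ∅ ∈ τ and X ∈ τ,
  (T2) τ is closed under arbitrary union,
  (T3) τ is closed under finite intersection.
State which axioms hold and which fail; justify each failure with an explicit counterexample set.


τ IS a topology on X.

Axiom (T1): ∅ ∈ τ? Yes; X ∈ τ? Yes.
Axiom (T2/T3): check pairwise unions and intersections of members of τ.
All pairwise intersections and unions checked — each lies in τ. Therefore τ satisfies (T1), (T2), (T3): it IS a topology on X.


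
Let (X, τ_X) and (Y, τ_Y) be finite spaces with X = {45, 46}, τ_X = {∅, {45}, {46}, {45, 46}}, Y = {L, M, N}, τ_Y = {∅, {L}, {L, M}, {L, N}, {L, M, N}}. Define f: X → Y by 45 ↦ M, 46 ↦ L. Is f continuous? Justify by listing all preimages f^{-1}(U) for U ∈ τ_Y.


f IS continuous.

Compute f^{-1}(U) for each U ∈ τ_Y:
  U = ∅: f^{-1}(U) = ∅ ∈ τ_X ✓.
  U = {L}: f^{-1}(U) = {46} ∈ τ_X ✓.
  U = {L, M}: f^{-1}(U) = {45, 46} ∈ τ_X ✓.
  U = {L, N}: f^{-1}(U) = {46} ∈ τ_X ✓.
  U = {L, M, N}: f^{-1}(U) = {45, 46} ∈ τ_X ✓.
Every preimage lies in τ_X, so f IS continuous.


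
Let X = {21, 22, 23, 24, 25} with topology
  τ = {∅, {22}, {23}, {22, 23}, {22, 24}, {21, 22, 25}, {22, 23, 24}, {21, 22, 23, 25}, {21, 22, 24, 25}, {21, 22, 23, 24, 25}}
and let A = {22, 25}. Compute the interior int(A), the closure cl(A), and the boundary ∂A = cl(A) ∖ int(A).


int(A) = {22}, cl(A) = {21, 22, 24, 25}, ∂A = {21, 24, 25}.

Closed sets in (X, τ) are complements of opens:
  closed(X, τ) = {∅, {23}, {24}, {21, 25}, {23, 24}, {21, 23, 25}, {21, 24, 25}, {21, 22, 24, 25}, {21, 23, 24, 25}, {21, 22, 23, 24, 25}}.
int(A) = ⋃ {U ∈ τ : U ⊆ A}. Opens contained in A: ∅, {22}.
Taking the union of these: int(A) = {22}.
cl(A) = ⋂ {C closed : A ⊆ C}. Closed sets containing A: {21, 22, 24, 25}, {21, 22, 23, 24, 25}.
Intersecting these: cl(A) = {21, 22, 24, 25}.
∂A = cl(A) ∖ int(A) = {21, 22, 24, 25} ∖ {22} = {21, 24, 25}.


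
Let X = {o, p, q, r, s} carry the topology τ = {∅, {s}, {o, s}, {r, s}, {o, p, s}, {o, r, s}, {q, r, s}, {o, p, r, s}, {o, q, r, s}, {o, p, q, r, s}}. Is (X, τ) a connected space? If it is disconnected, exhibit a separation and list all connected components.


(X, τ) is connected.

Find clopen sets (U ∈ τ with X ∖ U ∈ τ):
  U = ∅, X ∖ U = {o, p, q, r, s} — both open, so U is clopen.
  U = {o, p, q, r, s}, X ∖ U = ∅ — both open, so U is clopen.
Only trivial clopens (∅ and X) exist, so (X, τ) is connected.
Compute connected components by grouping points that agree on all clopens:
  component: {o, p, q, r, s}


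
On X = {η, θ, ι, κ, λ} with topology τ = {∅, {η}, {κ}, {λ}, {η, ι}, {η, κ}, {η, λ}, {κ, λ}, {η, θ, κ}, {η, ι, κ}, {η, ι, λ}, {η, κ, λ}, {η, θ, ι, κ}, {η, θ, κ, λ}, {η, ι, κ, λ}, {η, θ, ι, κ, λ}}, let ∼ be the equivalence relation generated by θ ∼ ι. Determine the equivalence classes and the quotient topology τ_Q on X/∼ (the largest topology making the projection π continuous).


X/∼ = {[η], [θ=ι], [κ], [λ]}; |τ_Q| = 10.

Equivalence classes: [η], [θ=ι], [κ], [λ].
Quotient map π: X → X/∼ sends η ↦ [η], θ ↦ [θ=ι], ι ↦ [θ=ι], κ ↦ [κ], λ ↦ [λ].
For each subset V ⊆ X/∼, compute π^{-1}(V) ⊆ X and check whether π^{-1}(V) ∈ τ. V is open in τ_Q iff π^{-1}(V) ∈ τ.
  V = {}: π^{-1}(V) = ∅ ∈ τ ✓.
  V = {[η]}: π^{-1}(V) = {η} ∈ τ ✓.
  V = {[θ=ι]}: π^{-1}(V) = {θ, ι} ∉ τ ✗.
  V = {[η], [θ=ι]}: π^{-1}(V) = {η, θ, ι} ∉ τ ✗.
  V = {[κ]}: π^{-1}(V) = {κ} ∈ τ ✓.
  V = {[η], [κ]}: π^{-1}(V) = {η, κ} ∈ τ ✓.
  V = {[θ=ι], [κ]}: π^{-1}(V) = {θ, ι, κ} ∉ τ ✗.
  V = {[η], [θ=ι], [κ]}: π^{-1}(V) = {η, θ, ι, κ} ∈ τ ✓.
  V = {[λ]}: π^{-1}(V) = {λ} ∈ τ ✓.
  V = {[η], [λ]}: π^{-1}(V) = {η, λ} ∈ τ ✓.
  V = {[θ=ι], [λ]}: π^{-1}(V) = {θ, ι, λ} ∉ τ ✗.
  V = {[η], [θ=ι], [λ]}: π^{-1}(V) = {η, θ, ι, λ} ∉ τ ✗.
  V = {[κ], [λ]}: π^{-1}(V) = {κ, λ} ∈ τ ✓.
  V = {[η], [κ], [λ]}: π^{-1}(V) = {η, κ, λ} ∈ τ ✓.
  V = {[θ=ι], [κ], [λ]}: π^{-1}(V) = {θ, ι, κ, λ} ∉ τ ✗.
  V = {[η], [θ=ι], [κ], [λ]}: π^{-1}(V) = {η, θ, ι, κ, λ} ∈ τ ✓.
Open sets in the quotient: τ_Q = {{}, {[η]}, {[κ]}, {[η], [κ]}, {[η], [θ=ι], [κ]}, {[λ]}, {[η], [λ]}, {[κ], [λ]}, {[η], [κ], [λ]}, {[η], [θ=ι], [κ], [λ]}} (10 elements).


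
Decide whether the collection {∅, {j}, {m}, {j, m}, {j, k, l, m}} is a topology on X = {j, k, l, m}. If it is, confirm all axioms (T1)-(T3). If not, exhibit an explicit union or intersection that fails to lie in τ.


τ IS a topology on X.

Axiom (T1): ∅ ∈ τ? Yes; X ∈ τ? Yes.
Axiom (T2/T3): check pairwise unions and intersections of members of τ.
All pairwise intersections and unions checked — each lies in τ. Therefore τ satisfies (T1), (T2), (T3): it IS a topology on X.


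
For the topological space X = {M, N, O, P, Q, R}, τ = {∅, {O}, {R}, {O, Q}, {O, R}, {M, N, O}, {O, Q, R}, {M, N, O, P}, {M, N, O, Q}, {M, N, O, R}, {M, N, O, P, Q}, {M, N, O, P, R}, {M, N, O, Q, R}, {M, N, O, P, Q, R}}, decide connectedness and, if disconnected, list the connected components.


(X, τ) is disconnected; components = [{R}, {M, N, O, P, Q}].

Find clopen sets (U ∈ τ with X ∖ U ∈ τ):
  U = ∅, X ∖ U = {M, N, O, P, Q, R} — both open, so U is clopen.
  U = {R}, X ∖ U = {M, N, O, P, Q} — both open, so U is clopen.
  U = {M, N, O, P, Q}, X ∖ U = {R} — both open, so U is clopen.
  U = {M, N, O, P, Q, R}, X ∖ U = ∅ — both open, so U is clopen.
Nontrivial clopen(s) exist: e.g. {R}. So (X, τ) is disconnected.
Compute connected components by grouping points that agree on all clopens:
  component: {R}
  component: {M, N, O, P, Q}


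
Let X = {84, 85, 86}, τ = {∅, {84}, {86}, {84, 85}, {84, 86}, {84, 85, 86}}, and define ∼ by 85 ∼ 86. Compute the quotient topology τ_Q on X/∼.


X/∼ = {[84], [85=86]}; |τ_Q| = 3.

Equivalence classes: [84], [85=86].
Quotient map π: X → X/∼ sends 84 ↦ [84], 85 ↦ [85=86], 86 ↦ [85=86].
For each subset V ⊆ X/∼, compute π^{-1}(V) ⊆ X and check whether π^{-1}(V) ∈ τ. V is open in τ_Q iff π^{-1}(V) ∈ τ.
  V = {}: π^{-1}(V) = ∅ ∈ τ ✓.
  V = {[84]}: π^{-1}(V) = {84} ∈ τ ✓.
  V = {[85=86]}: π^{-1}(V) = {85, 86} ∉ τ ✗.
  V = {[84], [85=86]}: π^{-1}(V) = {84, 85, 86} ∈ τ ✓.
Open sets in the quotient: τ_Q = {{}, {[84]}, {[84], [85=86]}} (3 elements).


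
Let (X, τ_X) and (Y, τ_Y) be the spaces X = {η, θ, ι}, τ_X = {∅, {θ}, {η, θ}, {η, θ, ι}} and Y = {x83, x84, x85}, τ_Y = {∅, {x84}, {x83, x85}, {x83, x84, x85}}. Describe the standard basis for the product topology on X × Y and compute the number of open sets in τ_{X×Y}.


Basis B = {∅ × ∅, {θ} × {x84}, {η, θ} × {x84}, {θ} × {x83, x85}, {η, θ, ι} × {x84}, {θ} × {x83, x84, x85}, {η, θ} × {x83, x85}, {η, θ} × {x83, x84, x85}, {η, θ, ι} × {x83, x85}, {η, θ, ι} × {x83, x84, x85}}; |τ_{X×Y}| = 16.

Enumerate products U × V with U ∈ τ_X, V ∈ τ_Y (deduplicated):
  ∅ × ∅ = {} (∅)
  {θ} × {x84} = {(θ,x84)}
  {η, θ} × {x84} = {(η,x84), (θ,x84)}
  {θ} × {x83, x85} = {(θ,x83), (θ,x85)}
  {η, θ, ι} × {x84} = {(η,x84), (θ,x84), (ι,x84)}
  {θ} × {x83, x84, x85} = {(θ,x83), (θ,x84), (θ,x85)}
  {η, θ} × {x83, x85} = {(η,x83), (η,x85), (θ,x83), (θ,x85)}
  {η, θ} × {x83, x84, x85} = {(η,x83), (η,x84), (η,x85), (θ,x83), (θ,x84), (θ,x85)}
  {η, θ, ι} × {x83, x85} = {(η,x83), (η,x85), (θ,x83), (θ,x85), (ι,x83), (ι,x85)}
  {η, θ, ι} × {x83, x84, x85} = {(η,x83), (η,x84), (η,x85), (θ,x83), (θ,x84), (θ,x85), (ι,x83), (ι,x84), (ι,x85)}
These 10 distinct sets form the basis B.
Close under arbitrary unions to get τ_{X×Y}; counting gives |τ_{X×Y}| = 16.


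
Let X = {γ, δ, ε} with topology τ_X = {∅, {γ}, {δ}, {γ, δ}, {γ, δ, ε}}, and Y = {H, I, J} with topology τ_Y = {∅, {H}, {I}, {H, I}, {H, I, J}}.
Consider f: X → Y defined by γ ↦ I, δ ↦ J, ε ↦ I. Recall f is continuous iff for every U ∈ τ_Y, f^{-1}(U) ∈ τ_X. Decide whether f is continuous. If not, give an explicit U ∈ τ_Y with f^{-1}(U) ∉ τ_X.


f is NOT continuous.

Compute f^{-1}(U) for each U ∈ τ_Y:
  U = ∅: f^{-1}(U) = ∅ ∈ τ_X ✓.
  U = {H}: f^{-1}(U) = ∅ ∈ τ_X ✓.
  U = {I}: f^{-1}(U) = {γ, ε} ∉ τ_X ✗.
  U = {H, I}: f^{-1}(U) = {γ, ε} ∉ τ_X ✗.
  U = {H, I, J}: f^{-1}(U) = {γ, δ, ε} ∈ τ_X ✓.
Found U = {I} with f^{-1}(U) = {γ, ε} not in τ_X. Therefore f is NOT continuous.


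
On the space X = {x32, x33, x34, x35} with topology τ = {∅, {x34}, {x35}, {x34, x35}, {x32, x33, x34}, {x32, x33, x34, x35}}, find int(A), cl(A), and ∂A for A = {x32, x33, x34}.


int(A) = {x32, x33, x34}, cl(A) = {x32, x33, x34}, ∂A = ∅.

Closed sets in (X, τ) are complements of opens:
  closed(X, τ) = {∅, {x35}, {x32, x33}, {x32, x33, x34}, {x32, x33, x35}, {x32, x33, x34, x35}}.
int(A) = ⋃ {U ∈ τ : U ⊆ A}. Opens contained in A: ∅, {x34}, {x32, x33, x34}.
Taking the union of these: int(A) = {x32, x33, x34}.
cl(A) = ⋂ {C closed : A ⊆ C}. Closed sets containing A: {x32, x33, x34}, {x32, x33, x34, x35}.
Intersecting these: cl(A) = {x32, x33, x34}.
∂A = cl(A) ∖ int(A) = {x32, x33, x34} ∖ {x32, x33, x34} = ∅.


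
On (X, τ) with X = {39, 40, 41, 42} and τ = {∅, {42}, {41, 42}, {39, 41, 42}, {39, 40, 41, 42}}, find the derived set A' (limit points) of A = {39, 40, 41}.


A' = {39, 40}

For each x ∈ X, list the open sets U ∈ τ with x ∈ U, then check whether U ∩ (A ∖ {x}) ≠ ∅ for every such U.
  x = 39: opens ∋ x are {39, 41, 42}, {39, 40, 41, 42}; each meets A ∖ {39}, so x IS a limit point.
  x = 40: opens ∋ x are {39, 40, 41, 42}; each meets A ∖ {40}, so x IS a limit point.
  x = 41: open {41, 42} ∋ x has {41, 42} ∩ (A ∖ {41}) = ∅, so x is NOT a limit point.
  x = 42: open {42} ∋ x has {42} ∩ (A ∖ {42}) = ∅, so x is NOT a limit point.
Collecting: A' = {39, 40}.


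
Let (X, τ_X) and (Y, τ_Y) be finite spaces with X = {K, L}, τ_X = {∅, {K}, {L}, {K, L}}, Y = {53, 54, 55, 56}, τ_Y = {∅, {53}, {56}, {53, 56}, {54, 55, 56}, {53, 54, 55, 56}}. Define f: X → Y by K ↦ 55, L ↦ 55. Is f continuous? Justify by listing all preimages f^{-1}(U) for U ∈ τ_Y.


f IS continuous.

Compute f^{-1}(U) for each U ∈ τ_Y:
  U = ∅: f^{-1}(U) = ∅ ∈ τ_X ✓.
  U = {53}: f^{-1}(U) = ∅ ∈ τ_X ✓.
  U = {56}: f^{-1}(U) = ∅ ∈ τ_X ✓.
  U = {53, 56}: f^{-1}(U) = ∅ ∈ τ_X ✓.
  U = {54, 55, 56}: f^{-1}(U) = {K, L} ∈ τ_X ✓.
  U = {53, 54, 55, 56}: f^{-1}(U) = {K, L} ∈ τ_X ✓.
Every preimage lies in τ_X, so f IS continuous.


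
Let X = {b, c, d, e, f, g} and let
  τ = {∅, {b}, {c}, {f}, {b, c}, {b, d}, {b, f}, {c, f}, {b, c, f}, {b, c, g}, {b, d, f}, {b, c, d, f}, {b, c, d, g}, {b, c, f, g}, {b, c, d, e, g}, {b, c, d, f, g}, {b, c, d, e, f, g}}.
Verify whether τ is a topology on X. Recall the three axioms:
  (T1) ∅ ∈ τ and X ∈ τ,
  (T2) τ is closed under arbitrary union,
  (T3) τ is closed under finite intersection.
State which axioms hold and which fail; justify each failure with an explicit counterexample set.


τ is NOT a topology on X.

Axiom (T1): ∅ ∈ τ? Yes; X ∈ τ? Yes.
Axiom (T2/T3): check pairwise unions and intersections of members of τ.
Counterexample for (T2): {c} ∪ {b, d} = {b, c, d} ∉ τ. Therefore τ is NOT a topology.


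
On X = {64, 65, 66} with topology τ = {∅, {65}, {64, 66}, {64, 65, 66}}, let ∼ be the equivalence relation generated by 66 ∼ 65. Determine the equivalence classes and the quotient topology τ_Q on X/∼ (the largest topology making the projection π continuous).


X/∼ = {[64], [65=66]}; |τ_Q| = 2.

Equivalence classes: [64], [65=66].
Quotient map π: X → X/∼ sends 64 ↦ [64], 65 ↦ [65=66], 66 ↦ [65=66].
For each subset V ⊆ X/∼, compute π^{-1}(V) ⊆ X and check whether π^{-1}(V) ∈ τ. V is open in τ_Q iff π^{-1}(V) ∈ τ.
  V = {}: π^{-1}(V) = ∅ ∈ τ ✓.
  V = {[64]}: π^{-1}(V) = {64} ∉ τ ✗.
  V = {[65=66]}: π^{-1}(V) = {65, 66} ∉ τ ✗.
  V = {[64], [65=66]}: π^{-1}(V) = {64, 65, 66} ∈ τ ✓.
Open sets in the quotient: τ_Q = {{}, {[64], [65=66]}} (2 elements).


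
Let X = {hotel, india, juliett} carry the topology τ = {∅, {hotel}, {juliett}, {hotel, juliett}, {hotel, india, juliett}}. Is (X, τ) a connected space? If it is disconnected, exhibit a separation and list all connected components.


(X, τ) is connected.

Find clopen sets (U ∈ τ with X ∖ U ∈ τ):
  U = ∅, X ∖ U = {hotel, india, juliett} — both open, so U is clopen.
  U = {hotel, india, juliett}, X ∖ U = ∅ — both open, so U is clopen.
Only trivial clopens (∅ and X) exist, so (X, τ) is connected.
Compute connected components by grouping points that agree on all clopens:
  component: {hotel, india, juliett}


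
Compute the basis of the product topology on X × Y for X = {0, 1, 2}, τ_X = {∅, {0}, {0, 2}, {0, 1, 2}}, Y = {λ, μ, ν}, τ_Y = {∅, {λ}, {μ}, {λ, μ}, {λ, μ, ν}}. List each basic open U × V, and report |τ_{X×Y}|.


Basis B = {∅ × ∅, {0} × {λ}, {0} × {μ}, {0} × {λ, μ}, {0, 2} × {λ}, {0, 2} × {μ}, {0} × {λ, μ, ν}, {0, 1, 2} × {λ}, {0, 1, 2} × {μ}, {0, 2} × {λ, μ}, {0, 2} × {λ, μ, ν}, {0, 1, 2} × {λ, μ}, {0, 1, 2} × {λ, μ, ν}}; |τ_{X×Y}| = 30.

Enumerate products U × V with U ∈ τ_X, V ∈ τ_Y (deduplicated):
  ∅ × ∅ = {} (∅)
  {0} × {λ} = {(0,λ)}
  {0} × {μ} = {(0,μ)}
  {0} × {λ, μ} = {(0,λ), (0,μ)}
  {0, 2} × {λ} = {(0,λ), (2,λ)}
  {0, 2} × {μ} = {(0,μ), (2,μ)}
  {0} × {λ, μ, ν} = {(0,λ), (0,μ), (0,ν)}
  {0, 1, 2} × {λ} = {(0,λ), (1,λ), (2,λ)}
  {0, 1, 2} × {μ} = {(0,μ), (1,μ), (2,μ)}
  {0, 2} × {λ, μ} = {(0,λ), (0,μ), (2,λ), (2,μ)}
  {0, 2} × {λ, μ, ν} = {(0,λ), (0,μ), (0,ν), (2,λ), (2,μ), (2,ν)}
  {0, 1, 2} × {λ, μ} = {(0,λ), (0,μ), (1,λ), (1,μ), (2,λ), (2,μ)}
  {0, 1, 2} × {λ, μ, ν} = {(0,λ), (0,μ), (0,ν), (1,λ), (1,μ), (1,ν), (2,λ), (2,μ), (2,ν)}
These 13 distinct sets form the basis B.
Close under arbitrary unions to get τ_{X×Y}; counting gives |τ_{X×Y}| = 30.


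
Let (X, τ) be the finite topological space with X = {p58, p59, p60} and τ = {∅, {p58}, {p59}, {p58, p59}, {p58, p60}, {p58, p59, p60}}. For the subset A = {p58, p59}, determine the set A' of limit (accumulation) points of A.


A' = {p60}

For each x ∈ X, list the open sets U ∈ τ with x ∈ U, then check whether U ∩ (A ∖ {x}) ≠ ∅ for every such U.
  x = p58: open {p58} ∋ x has {p58} ∩ (A ∖ {p58}) = ∅, so x is NOT a limit point.
  x = p59: open {p59} ∋ x has {p59} ∩ (A ∖ {p59}) = ∅, so x is NOT a limit point.
  x = p60: opens ∋ x are {p58, p60}, {p58, p59, p60}; each meets A ∖ {p60}, so x IS a limit point.
Collecting: A' = {p60}.


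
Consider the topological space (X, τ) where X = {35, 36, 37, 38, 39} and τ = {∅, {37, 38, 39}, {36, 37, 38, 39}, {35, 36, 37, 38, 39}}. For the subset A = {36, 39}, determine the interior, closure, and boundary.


int(A) = ∅, cl(A) = {35, 36, 37, 38, 39}, ∂A = {35, 36, 37, 38, 39}.

Closed sets in (X, τ) are complements of opens:
  closed(X, τ) = {∅, {35}, {35, 36}, {35, 36, 37, 38, 39}}.
int(A) = ⋃ {U ∈ τ : U ⊆ A}. Opens contained in A: ∅.
Taking the union of these: int(A) = ∅.
cl(A) = ⋂ {C closed : A ⊆ C}. Closed sets containing A: {35, 36, 37, 38, 39}.
Intersecting these: cl(A) = {35, 36, 37, 38, 39}.
∂A = cl(A) ∖ int(A) = {35, 36, 37, 38, 39} ∖ ∅ = {35, 36, 37, 38, 39}.


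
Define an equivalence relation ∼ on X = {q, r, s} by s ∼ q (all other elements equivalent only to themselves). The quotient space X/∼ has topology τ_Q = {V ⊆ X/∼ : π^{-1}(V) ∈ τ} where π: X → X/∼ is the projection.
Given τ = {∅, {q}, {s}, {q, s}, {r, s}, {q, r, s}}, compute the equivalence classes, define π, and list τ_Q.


X/∼ = {[q=s], [r]}; |τ_Q| = 3.

Equivalence classes: [q=s], [r].
Quotient map π: X → X/∼ sends q ↦ [q=s], r ↦ [r], s ↦ [q=s].
For each subset V ⊆ X/∼, compute π^{-1}(V) ⊆ X and check whether π^{-1}(V) ∈ τ. V is open in τ_Q iff π^{-1}(V) ∈ τ.
  V = {}: π^{-1}(V) = ∅ ∈ τ ✓.
  V = {[q=s]}: π^{-1}(V) = {q, s} ∈ τ ✓.
  V = {[r]}: π^{-1}(V) = {r} ∉ τ ✗.
  V = {[q=s], [r]}: π^{-1}(V) = {q, r, s} ∈ τ ✓.
Open sets in the quotient: τ_Q = {{}, {[q=s]}, {[q=s], [r]}} (3 elements).


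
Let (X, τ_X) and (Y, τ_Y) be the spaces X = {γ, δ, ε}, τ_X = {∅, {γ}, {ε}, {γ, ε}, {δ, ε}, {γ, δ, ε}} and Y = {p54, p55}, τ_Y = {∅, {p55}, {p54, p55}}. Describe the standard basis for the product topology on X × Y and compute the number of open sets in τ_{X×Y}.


Basis B = {∅ × ∅, {γ} × {p55}, {ε} × {p55}, {γ} × {p54, p55}, {γ, ε} × {p55}, {δ, ε} × {p55}, {ε} × {p54, p55}, {γ, δ, ε} × {p55}, {γ, ε} × {p54, p55}, {δ, ε} × {p54, p55}, {γ, δ, ε} × {p54, p55}}; |τ_{X×Y}| = 18.

Enumerate products U × V with U ∈ τ_X, V ∈ τ_Y (deduplicated):
  ∅ × ∅ = {} (∅)
  {γ} × {p55} = {(γ,p55)}
  {ε} × {p55} = {(ε,p55)}
  {γ} × {p54, p55} = {(γ,p54), (γ,p55)}
  {γ, ε} × {p55} = {(γ,p55), (ε,p55)}
  {δ, ε} × {p55} = {(δ,p55), (ε,p55)}
  {ε} × {p54, p55} = {(ε,p54), (ε,p55)}
  {γ, δ, ε} × {p55} = {(γ,p55), (δ,p55), (ε,p55)}
  {γ, ε} × {p54, p55} = {(γ,p54), (γ,p55), (ε,p54), (ε,p55)}
  {δ, ε} × {p54, p55} = {(δ,p54), (δ,p55), (ε,p54), (ε,p55)}
  {γ, δ, ε} × {p54, p55} = {(γ,p54), (γ,p55), (δ,p54), (δ,p55), (ε,p54), (ε,p55)}
These 11 distinct sets form the basis B.
Close under arbitrary unions to get τ_{X×Y}; counting gives |τ_{X×Y}| = 18.


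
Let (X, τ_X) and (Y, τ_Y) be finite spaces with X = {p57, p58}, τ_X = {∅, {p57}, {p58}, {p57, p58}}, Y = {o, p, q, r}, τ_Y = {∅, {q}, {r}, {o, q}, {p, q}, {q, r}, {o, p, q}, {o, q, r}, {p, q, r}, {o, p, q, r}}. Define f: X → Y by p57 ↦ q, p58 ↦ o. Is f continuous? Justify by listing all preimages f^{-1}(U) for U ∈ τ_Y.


f IS continuous.

Compute f^{-1}(U) for each U ∈ τ_Y:
  U = ∅: f^{-1}(U) = ∅ ∈ τ_X ✓.
  U = {q}: f^{-1}(U) = {p57} ∈ τ_X ✓.
  U = {r}: f^{-1}(U) = ∅ ∈ τ_X ✓.
  U = {o, q}: f^{-1}(U) = {p57, p58} ∈ τ_X ✓.
  U = {p, q}: f^{-1}(U) = {p57} ∈ τ_X ✓.
  U = {q, r}: f^{-1}(U) = {p57} ∈ τ_X ✓.
  U = {o, p, q}: f^{-1}(U) = {p57, p58} ∈ τ_X ✓.
  U = {o, q, r}: f^{-1}(U) = {p57, p58} ∈ τ_X ✓.
  U = {p, q, r}: f^{-1}(U) = {p57} ∈ τ_X ✓.
  U = {o, p, q, r}: f^{-1}(U) = {p57, p58} ∈ τ_X ✓.
Every preimage lies in τ_X, so f IS continuous.


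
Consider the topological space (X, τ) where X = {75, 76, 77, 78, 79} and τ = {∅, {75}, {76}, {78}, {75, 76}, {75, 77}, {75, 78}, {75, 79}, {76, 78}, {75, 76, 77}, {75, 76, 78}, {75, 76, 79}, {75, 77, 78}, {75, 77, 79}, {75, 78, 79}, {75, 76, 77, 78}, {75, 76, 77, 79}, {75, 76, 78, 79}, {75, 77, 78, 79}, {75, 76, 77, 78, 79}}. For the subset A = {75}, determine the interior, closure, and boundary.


int(A) = {75}, cl(A) = {75, 77, 79}, ∂A = {77, 79}.

Closed sets in (X, τ) are complements of opens:
  closed(X, τ) = {∅, {76}, {77}, {78}, {79}, {76, 77}, {76, 78}, {76, 79}, {77, 78}, {77, 79}, {78, 79}, {75, 77, 79}, {76, 77, 78}, {76, 77, 79}, {76, 78, 79}, {77, 78, 79}, {75, 76, 77, 79}, {75, 77, 78, 79}, {76, 77, 78, 79}, {75, 76, 77, 78, 79}}.
int(A) = ⋃ {U ∈ τ : U ⊆ A}. Opens contained in A: ∅, {75}.
Taking the union of these: int(A) = {75}.
cl(A) = ⋂ {C closed : A ⊆ C}. Closed sets containing A: {75, 77, 79}, {75, 76, 77, 79}, {75, 77, 78, 79}, {75, 76, 77, 78, 79}.
Intersecting these: cl(A) = {75, 77, 79}.
∂A = cl(A) ∖ int(A) = {75, 77, 79} ∖ {75} = {77, 79}.


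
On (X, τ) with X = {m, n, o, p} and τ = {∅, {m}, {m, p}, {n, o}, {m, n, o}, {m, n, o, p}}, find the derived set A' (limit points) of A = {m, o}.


A' = {n, p}

For each x ∈ X, list the open sets U ∈ τ with x ∈ U, then check whether U ∩ (A ∖ {x}) ≠ ∅ for every such U.
  x = m: open {m} ∋ x has {m} ∩ (A ∖ {m}) = ∅, so x is NOT a limit point.
  x = n: opens ∋ x are {n, o}, {m, n, o}, {m, n, o, p}; each meets A ∖ {n}, so x IS a limit point.
  x = o: open {n, o} ∋ x has {n, o} ∩ (A ∖ {o}) = ∅, so x is NOT a limit point.
  x = p: opens ∋ x are {m, p}, {m, n, o, p}; each meets A ∖ {p}, so x IS a limit point.
Collecting: A' = {n, p}.


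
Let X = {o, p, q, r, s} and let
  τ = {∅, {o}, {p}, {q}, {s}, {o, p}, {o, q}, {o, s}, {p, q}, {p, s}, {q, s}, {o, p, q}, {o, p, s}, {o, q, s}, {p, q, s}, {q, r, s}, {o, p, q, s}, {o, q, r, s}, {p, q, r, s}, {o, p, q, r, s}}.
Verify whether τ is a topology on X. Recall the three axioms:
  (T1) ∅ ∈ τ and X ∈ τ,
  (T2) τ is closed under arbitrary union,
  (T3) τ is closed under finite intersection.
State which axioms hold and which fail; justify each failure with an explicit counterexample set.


τ IS a topology on X.

Axiom (T1): ∅ ∈ τ? Yes; X ∈ τ? Yes.
Axiom (T2/T3): check pairwise unions and intersections of members of τ.
All pairwise intersections and unions checked — each lies in τ. Therefore τ satisfies (T1), (T2), (T3): it IS a topology on X.


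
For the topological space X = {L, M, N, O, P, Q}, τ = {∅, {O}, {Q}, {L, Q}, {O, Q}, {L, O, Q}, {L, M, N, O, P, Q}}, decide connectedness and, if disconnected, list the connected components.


(X, τ) is connected.

Find clopen sets (U ∈ τ with X ∖ U ∈ τ):
  U = ∅, X ∖ U = {L, M, N, O, P, Q} — both open, so U is clopen.
  U = {L, M, N, O, P, Q}, X ∖ U = ∅ — both open, so U is clopen.
Only trivial clopens (∅ and X) exist, so (X, τ) is connected.
Compute connected components by grouping points that agree on all clopens:
  component: {L, M, N, O, P, Q}


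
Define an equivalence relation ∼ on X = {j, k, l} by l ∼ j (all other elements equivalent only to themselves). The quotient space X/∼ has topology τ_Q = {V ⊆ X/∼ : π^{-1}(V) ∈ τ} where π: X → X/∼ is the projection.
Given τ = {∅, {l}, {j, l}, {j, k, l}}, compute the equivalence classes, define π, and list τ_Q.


X/∼ = {[j=l], [k]}; |τ_Q| = 3.

Equivalence classes: [j=l], [k].
Quotient map π: X → X/∼ sends j ↦ [j=l], k ↦ [k], l ↦ [j=l].
For each subset V ⊆ X/∼, compute π^{-1}(V) ⊆ X and check whether π^{-1}(V) ∈ τ. V is open in τ_Q iff π^{-1}(V) ∈ τ.
  V = {}: π^{-1}(V) = ∅ ∈ τ ✓.
  V = {[j=l]}: π^{-1}(V) = {j, l} ∈ τ ✓.
  V = {[k]}: π^{-1}(V) = {k} ∉ τ ✗.
  V = {[j=l], [k]}: π^{-1}(V) = {j, k, l} ∈ τ ✓.
Open sets in the quotient: τ_Q = {{}, {[j=l]}, {[j=l], [k]}} (3 elements).


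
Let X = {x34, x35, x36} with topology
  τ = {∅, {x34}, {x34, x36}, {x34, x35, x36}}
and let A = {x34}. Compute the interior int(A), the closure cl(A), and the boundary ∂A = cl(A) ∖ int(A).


int(A) = {x34}, cl(A) = {x34, x35, x36}, ∂A = {x35, x36}.

Closed sets in (X, τ) are complements of opens:
  closed(X, τ) = {∅, {x35}, {x35, x36}, {x34, x35, x36}}.
int(A) = ⋃ {U ∈ τ : U ⊆ A}. Opens contained in A: ∅, {x34}.
Taking the union of these: int(A) = {x34}.
cl(A) = ⋂ {C closed : A ⊆ C}. Closed sets containing A: {x34, x35, x36}.
Intersecting these: cl(A) = {x34, x35, x36}.
∂A = cl(A) ∖ int(A) = {x34, x35, x36} ∖ {x34} = {x35, x36}.


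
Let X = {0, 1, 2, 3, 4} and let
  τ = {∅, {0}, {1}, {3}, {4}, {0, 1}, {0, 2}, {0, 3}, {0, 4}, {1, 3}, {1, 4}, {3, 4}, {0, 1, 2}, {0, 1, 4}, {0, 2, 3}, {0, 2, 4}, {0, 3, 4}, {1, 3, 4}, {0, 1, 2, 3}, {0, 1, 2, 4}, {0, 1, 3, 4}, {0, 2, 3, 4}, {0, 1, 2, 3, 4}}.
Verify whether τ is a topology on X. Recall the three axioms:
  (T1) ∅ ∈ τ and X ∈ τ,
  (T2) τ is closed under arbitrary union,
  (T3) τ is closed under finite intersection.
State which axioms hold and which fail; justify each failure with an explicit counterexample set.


τ is NOT a topology on X.

Axiom (T1): ∅ ∈ τ? Yes; X ∈ τ? Yes.
Axiom (T2/T3): check pairwise unions and intersections of members of τ.
Counterexample for (T2): {0} ∪ {1, 3} = {0, 1, 3} ∉ τ. Therefore τ is NOT a topology.


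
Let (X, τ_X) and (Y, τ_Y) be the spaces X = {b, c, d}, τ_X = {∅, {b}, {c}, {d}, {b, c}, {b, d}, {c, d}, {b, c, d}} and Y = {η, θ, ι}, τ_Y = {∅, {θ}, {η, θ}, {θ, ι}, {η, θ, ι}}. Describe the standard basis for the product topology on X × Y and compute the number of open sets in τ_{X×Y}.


Basis B = {∅ × ∅, {b} × {θ}, {c} × {θ}, {d} × {θ}, {b} × {η, θ}, {b} × {θ, ι}, {b, c} × {θ}, {b, d} × {θ}, {c} × {η, θ}, {c} × {θ, ι}, {c, d} × {θ}, {d} × {η, θ}, {d} × {θ, ι}, {b} × {η, θ, ι}, {b, c, d} × {θ}, {c} × {η, θ, ι}, {d} × {η, θ, ι}, {b, c} × {η, θ}, {b, d} × {η, θ}, {b, c} × {θ, ι}, {b, d} × {θ, ι}, {c, d} × {η, θ}, {c, d} × {θ, ι}, {b, c} × {η, θ, ι}, {b, d} × {η, θ, ι}, {b, c, d} × {η, θ}, {b, c, d} × {θ, ι}, {c, d} × {η, θ, ι}, {b, c, d} × {η, θ, ι}}; |τ_{X×Y}| = 125.

Enumerate products U × V with U ∈ τ_X, V ∈ τ_Y (deduplicated):
  ∅ × ∅ = {} (∅)
  {b} × {θ} = {(b,θ)}
  {c} × {θ} = {(c,θ)}
  {d} × {θ} = {(d,θ)}
  {b} × {η, θ} = {(b,η), (b,θ)}
  {b} × {θ, ι} = {(b,θ), (b,ι)}
  {b, c} × {θ} = {(b,θ), (c,θ)}
  {b, d} × {θ} = {(b,θ), (d,θ)}
  {c} × {η, θ} = {(c,η), (c,θ)}
  {c} × {θ, ι} = {(c,θ), (c,ι)}
  {c, d} × {θ} = {(c,θ), (d,θ)}
  {d} × {η, θ} = {(d,η), (d,θ)}
  {d} × {θ, ι} = {(d,θ), (d,ι)}
  {b} × {η, θ, ι} = {(b,η), (b,θ), (b,ι)}
  {b, c, d} × {θ} = {(b,θ), (c,θ), (d,θ)}
  {c} × {η, θ, ι} = {(c,η), (c,θ), (c,ι)}
  {d} × {η, θ, ι} = {(d,η), (d,θ), (d,ι)}
  {b, c} × {η, θ} = {(b,η), (b,θ), (c,η), (c,θ)}
  {b, d} × {η, θ} = {(b,η), (b,θ), (d,η), (d,θ)}
  {b, c} × {θ, ι} = {(b,θ), (b,ι), (c,θ), (c,ι)}
  {b, d} × {θ, ι} = {(b,θ), (b,ι), (d,θ), (d,ι)}
  {c, d} × {η, θ} = {(c,η), (c,θ), (d,η), (d,θ)}
  {c, d} × {θ, ι} = {(c,θ), (c,ι), (d,θ), (d,ι)}
  {b, c} × {η, θ, ι} = {(b,η), (b,θ), (b,ι), (c,η), (c,θ), (c,ι)}
  {b, d} × {η, θ, ι} = {(b,η), (b,θ), (b,ι), (d,η), (d,θ), (d,ι)}
  {b, c, d} × {η, θ} = {(b,η), (b,θ), (c,η), (c,θ), (d,η), (d,θ)}
  {b, c, d} × {θ, ι} = {(b,θ), (b,ι), (c,θ), (c,ι), (d,θ), (d,ι)}
  {c, d} × {η, θ, ι} = {(c,η), (c,θ), (c,ι), (d,η), (d,θ), (d,ι)}
  {b, c, d} × {η, θ, ι} = {(b,η), (b,θ), (b,ι), (c,η), (c,θ), (c,ι), (d,η), (d,θ), (d,ι)}
These 29 distinct sets form the basis B.
Close under arbitrary unions to get τ_{X×Y}; counting gives |τ_{X×Y}| = 125.


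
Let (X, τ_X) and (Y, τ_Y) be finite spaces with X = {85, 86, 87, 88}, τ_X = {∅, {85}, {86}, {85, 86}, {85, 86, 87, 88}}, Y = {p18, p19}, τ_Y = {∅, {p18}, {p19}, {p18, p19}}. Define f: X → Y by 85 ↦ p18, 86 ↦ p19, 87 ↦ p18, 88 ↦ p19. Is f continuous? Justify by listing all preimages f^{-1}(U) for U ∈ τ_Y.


f is NOT continuous.

Compute f^{-1}(U) for each U ∈ τ_Y:
  U = ∅: f^{-1}(U) = ∅ ∈ τ_X ✓.
  U = {p18}: f^{-1}(U) = {85, 87} ∉ τ_X ✗.
  U = {p19}: f^{-1}(U) = {86, 88} ∉ τ_X ✗.
  U = {p18, p19}: f^{-1}(U) = {85, 86, 87, 88} ∈ τ_X ✓.
Found U = {p18} with f^{-1}(U) = {85, 87} not in τ_X. Therefore f is NOT continuous.


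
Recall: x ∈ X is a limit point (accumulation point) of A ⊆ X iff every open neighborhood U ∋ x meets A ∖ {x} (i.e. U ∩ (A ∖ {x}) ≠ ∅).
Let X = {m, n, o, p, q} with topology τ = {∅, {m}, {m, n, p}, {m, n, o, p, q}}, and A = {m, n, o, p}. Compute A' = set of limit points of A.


A' = {n, o, p, q}

For each x ∈ X, list the open sets U ∈ τ with x ∈ U, then check whether U ∩ (A ∖ {x}) ≠ ∅ for every such U.
  x = m: open {m} ∋ x has {m} ∩ (A ∖ {m}) = ∅, so x is NOT a limit point.
  x = n: opens ∋ x are {m, n, p}, {m, n, o, p, q}; each meets A ∖ {n}, so x IS a limit point.
  x = o: opens ∋ x are {m, n, o, p, q}; each meets A ∖ {o}, so x IS a limit point.
  x = p: opens ∋ x are {m, n, p}, {m, n, o, p, q}; each meets A ∖ {p}, so x IS a limit point.
  x = q: opens ∋ x are {m, n, o, p, q}; each meets A ∖ {q}, so x IS a limit point.
Collecting: A' = {n, o, p, q}.


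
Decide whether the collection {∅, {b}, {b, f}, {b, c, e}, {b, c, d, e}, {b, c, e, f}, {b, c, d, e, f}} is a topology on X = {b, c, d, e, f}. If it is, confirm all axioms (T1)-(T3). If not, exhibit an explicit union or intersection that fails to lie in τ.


τ IS a topology on X.

Axiom (T1): ∅ ∈ τ? Yes; X ∈ τ? Yes.
Axiom (T2/T3): check pairwise unions and intersections of members of τ.
All pairwise intersections and unions checked — each lies in τ. Therefore τ satisfies (T1), (T2), (T3): it IS a topology on X.


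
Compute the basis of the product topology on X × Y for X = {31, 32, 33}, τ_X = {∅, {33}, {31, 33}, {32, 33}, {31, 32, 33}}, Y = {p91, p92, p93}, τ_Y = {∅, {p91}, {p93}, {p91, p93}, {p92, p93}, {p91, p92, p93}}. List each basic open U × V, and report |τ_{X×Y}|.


Basis B = {∅ × ∅, {33} × {p91}, {33} × {p93}, {31, 33} × {p91}, {31, 33} × {p93}, {32, 33} × {p91}, {32, 33} × {p93}, {33} × {p91, p93}, {33} × {p92, p93}, {31, 32, 33} × {p91}, {31, 32, 33} × {p93}, {33} × {p91, p92, p93}, {31, 33} × {p91, p93}, {31, 33} × {p92, p93}, {32, 33} × {p91, p93}, {32, 33} × {p92, p93}, {31, 33} × {p91, p92, p93}, {31, 32, 33} × {p91, p93}, {31, 32, 33} × {p92, p93}, {32, 33} × {p91, p92, p93}, {31, 32, 33} × {p91, p92, p93}}; |τ_{X×Y}| = 70.

Enumerate products U × V with U ∈ τ_X, V ∈ τ_Y (deduplicated):
  ∅ × ∅ = {} (∅)
  {33} × {p91} = {(33,p91)}
  {33} × {p93} = {(33,p93)}
  {31, 33} × {p91} = {(31,p91), (33,p91)}
  {31, 33} × {p93} = {(31,p93), (33,p93)}
  {32, 33} × {p91} = {(32,p91), (33,p91)}
  {32, 33} × {p93} = {(32,p93), (33,p93)}
  {33} × {p91, p93} = {(33,p91), (33,p93)}
  {33} × {p92, p93} = {(33,p92), (33,p93)}
  {31, 32, 33} × {p91} = {(31,p91), (32,p91), (33,p91)}
  {31, 32, 33} × {p93} = {(31,p93), (32,p93), (33,p93)}
  {33} × {p91, p92, p93} = {(33,p91), (33,p92), (33,p93)}
  {31, 33} × {p91, p93} = {(31,p91), (31,p93), (33,p91), (33,p93)}
  {31, 33} × {p92, p93} = {(31,p92), (31,p93), (33,p92), (33,p93)}
  {32, 33} × {p91, p93} = {(32,p91), (32,p93), (33,p91), (33,p93)}
  {32, 33} × {p92, p93} = {(32,p92), (32,p93), (33,p92), (33,p93)}
  {31, 33} × {p91, p92, p93} = {(31,p91), (31,p92), (31,p93), (33,p91), (33,p92), (33,p93)}
  {31, 32, 33} × {p91, p93} = {(31,p91), (31,p93), (32,p91), (32,p93), (33,p91), (33,p93)}
  {31, 32, 33} × {p92, p93} = {(31,p92), (31,p93), (32,p92), (32,p93), (33,p92), (33,p93)}
  {32, 33} × {p91, p92, p93} = {(32,p91), (32,p92), (32,p93), (33,p91), (33,p92), (33,p93)}
  {31, 32, 33} × {p91, p92, p93} = {(31,p91), (31,p92), (31,p93), (32,p91), (32,p92), (32,p93), (33,p91), (33,p92), (33,p93)}
These 21 distinct sets form the basis B.
Close under arbitrary unions to get τ_{X×Y}; counting gives |τ_{X×Y}| = 70.
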